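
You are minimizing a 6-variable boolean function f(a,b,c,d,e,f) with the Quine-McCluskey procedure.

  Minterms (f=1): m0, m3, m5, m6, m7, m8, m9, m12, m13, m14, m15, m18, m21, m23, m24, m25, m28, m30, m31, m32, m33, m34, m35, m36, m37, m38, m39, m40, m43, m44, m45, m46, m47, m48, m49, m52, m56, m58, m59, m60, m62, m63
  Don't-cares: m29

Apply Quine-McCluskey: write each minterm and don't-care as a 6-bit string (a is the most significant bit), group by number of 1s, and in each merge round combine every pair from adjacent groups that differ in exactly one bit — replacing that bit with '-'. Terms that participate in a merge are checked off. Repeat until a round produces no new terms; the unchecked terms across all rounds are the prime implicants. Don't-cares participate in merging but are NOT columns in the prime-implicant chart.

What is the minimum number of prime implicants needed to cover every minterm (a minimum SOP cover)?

[col 0] 000000*, 000011*, 000101*, 000110*, 000111*, 001000*, 001001*, 001100*, 001101*, 001110*, 001111*, 010010, 010101*, 010111*, 011000*, 011001*, 011100*, 011101*, 011110*, 011111*, 100000*, 100001*, 100010*, 100011*, 100100*, 100101*, 100110*, 100111*, 101000*, 101011*, 101100*, 101101*, 101110*, 101111*, 110000*, 110001*, 110100*, 111000*, 111010*, 111011*, 111100*, 111110*, 111111*
[col 1] -00000*, -00011*, -00101*, -00110*, -00111*, -01000*, -01100*, -01101*, -01110*, -01111*, -11000*, -11100*, -11110*, -11111*, 0-0101*, 0-0111*, 0-1000*, 0-1001*, 0-1100*, 0-1101*, 0-1110*, 0-1111*, 00-000*, 00-101*, 00-110*, 00-111*, 000-11*, 0001-1*, 00011-*, 001-00*, 001-01*, 00100-*, 0011-0*, 0011-1*, 00110-*, 00111-*, 01-101*, 01-111*, 0101-1*, 011-00*, 011-01*, 01100-*, 0111-0*, 0111-1*, 01110-*, 01111-*, 1-0000*, 1-0001*, 1-0100*, 1-1000*, 1-1011*, 1-1100*, 1-1110*, 1-1111*, 10-000*, 10-011*, 10-100*, 10-101*, 10-110*, 10-111*, 100-00*, 100-01*, 100-10*, 100-11*, 1000-0*, 1000-1*, 10000-*, 10001-*, 1001-0*, 1001-1*, 10010-*, 10011-*, 101-00*, 101-11*, 1011-0*, 1011-1*, 10110-*, 10111-*, 11-000*, 11-100*, 110-00*, 11000-*, 111-00*, 111-10*, 111-11*, 1110-0*, 11101-*, 1111-0*, 11111-*
[col 2] --1000*, --1100*, --1110*, --1111*, -0-000, -0-101*, -0-110*, -0-111*, -00-11, -001-1*, -0011-*, -01-00*, -011-0*, -011-1*, -0110-*, -0111-*, -11-00*, -111-0*, -1111-*, 0--101*, 0--111*, 0-01-1*, 0-1-00*, 0-1-01*, 0-100-*, 0-11-0*, 0-11-1*, 0-110-*, 0-111-*, 00-1-1*, 00-11-*, 001-0-*, 0011--*, 01-1-1*, 011-0-*, 0111--*, 1--000*, 1--100*, 1-0-00*, 1-000-, 1-1-00*, 1-1-11, 1-11-0*, 1-111-*, 10--00*, 10--11, 10-1-0*, 10-1-1*, 10-10-*, 10-11-*, 100--0*, 100--1*, 100-0-*, 100-1-*, 1000--*, 1001--*, 1011--*, 11--00*, 111--0, 111-1-
[col 3] --1-00, --11-0, --111-, -0-1-1, -0-11-, -011--, 0--1-1, 0-1-0-, 0-11--, 1---00, 10-1--, 100---
Prime implicants: --1-00, --11-0, --111-, -0-000, -0-1-1, -0-11-, -00-11, -011--, 0--1-1, 0-1-0-, 0-11--, 010010, 1---00, 1-000-, 1-1-11, 10--11, 10-1--, 100---, 111--0, 111-1-
PI chart (minterm → PIs covering it):
  0 | -0-000  (sole → essential)
  3 | -00-11  (sole → essential)
  5 | -0-1-1,0--1-1
  6 | -0-11-  (sole → essential)
  7 | -0-1-1,-0-11-,-00-11,0--1-1
  8 | --1-00,-0-000,0-1-0-
  9 | 0-1-0-  (sole → essential)
  12 | --1-00,--11-0,-011--,0-1-0-,0-11--
  13 | -0-1-1,-011--,0--1-1,0-1-0-,0-11--
  14 | --11-0,--111-,-0-11-,-011--,0-11--
  15 | --111-,-0-1-1,-0-11-,-011--,0--1-1,0-11--
  18 | 010010  (sole → essential)
  21 | 0--1-1  (sole → essential)
  23 | 0--1-1  (sole → essential)
  24 | --1-00,0-1-0-
  25 | 0-1-0-  (sole → essential)
  28 | --1-00,--11-0,0-1-0-,0-11--
  30 | --11-0,--111-,0-11--
  31 | --111-,0--1-1,0-11--
  32 | -0-000,1---00,1-000-,100---
  33 | 1-000-,100---
  34 | 100---  (sole → essential)
  35 | -00-11,10--11,100---
  36 | 1---00,10-1--,100---
  37 | -0-1-1,10-1--,100---
  38 | -0-11-,10-1--,100---
  39 | -0-1-1,-0-11-,-00-11,10--11,10-1--,100---
  40 | --1-00,-0-000,1---00
  43 | 1-1-11,10--11
  44 | --1-00,--11-0,-011--,1---00,10-1--
  45 | -0-1-1,-011--,10-1--
  46 | --11-0,--111-,-0-11-,-011--,10-1--
  47 | --111-,-0-1-1,-0-11-,-011--,1-1-11,10--11,10-1--
  48 | 1---00,1-000-
  49 | 1-000-  (sole → essential)
  52 | 1---00  (sole → essential)
  56 | --1-00,1---00,111--0
  58 | 111--0,111-1-
  59 | 1-1-11,111-1-
  60 | --1-00,--11-0,1---00,111--0
  62 | --11-0,--111-,111--0,111-1-
  63 | --111-,1-1-11,111-1-
Essential prime implicants: -0-000, -0-11-, -00-11, 0--1-1, 0-1-0-, 010010, 1---00, 1-000-, 100---
Petrick residual → --11-0, -0-1-1, 1-1-11, 111--0
Minimum SOP uses 13 PIs: cdf' + b'd'e'f' + b'df + b'de + b'c'ef + a'df + a'ce' + a'bc'd'ef' + ae'f' + ac'd'e' + acef + ab'c' + abcf'

13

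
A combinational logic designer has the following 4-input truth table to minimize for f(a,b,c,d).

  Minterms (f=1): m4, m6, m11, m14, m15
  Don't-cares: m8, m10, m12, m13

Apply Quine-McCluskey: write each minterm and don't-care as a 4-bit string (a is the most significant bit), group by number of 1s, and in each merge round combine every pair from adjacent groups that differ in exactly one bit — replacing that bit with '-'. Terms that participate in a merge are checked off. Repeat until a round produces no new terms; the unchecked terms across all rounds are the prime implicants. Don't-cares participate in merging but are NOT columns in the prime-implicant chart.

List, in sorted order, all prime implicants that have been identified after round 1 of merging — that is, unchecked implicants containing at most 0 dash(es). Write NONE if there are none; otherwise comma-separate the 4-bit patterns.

NONE

Round 0: 0100✓ 0110✓ 1000✓ 1010✓ 1011✓ 1100✓ 1101✓ 1110✓ 1111✓
Round 1: -100✓ -110✓ 01-0✓ 1-00✓ 1-10✓ 1-11✓ 10-0✓ 101-✓ 11-0✓ 11-1✓ 110-✓ 111-✓
Round 2: -1-0 1--0 1-1- 11--
PIs = {-1-0, 1--0, 1-1-, 11--}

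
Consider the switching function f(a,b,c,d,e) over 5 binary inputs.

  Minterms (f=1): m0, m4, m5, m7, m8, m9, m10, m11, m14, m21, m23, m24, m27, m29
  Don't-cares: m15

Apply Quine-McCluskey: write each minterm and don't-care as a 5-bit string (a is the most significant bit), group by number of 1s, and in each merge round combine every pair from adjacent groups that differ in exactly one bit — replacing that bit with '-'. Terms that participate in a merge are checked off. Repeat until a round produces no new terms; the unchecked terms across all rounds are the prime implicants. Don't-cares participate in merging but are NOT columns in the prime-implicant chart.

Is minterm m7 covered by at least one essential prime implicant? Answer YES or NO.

YES

Round 0: 00000✓ 00100✓ 00101✓ 00111✓ 01000✓ 01001✓ 01010✓ 01011✓ 01110✓ 01111✓ 10101✓ 10111✓ 11000✓ 11011✓ 11101✓
Round 1: -0101✓ -0111✓ -1000 -1011 0-000 0-111 00-00 001-1✓ 0010- 01-10✓ 01-11✓ 010-0✓ 010-1✓ 0100-✓ 0101-✓ 0111-✓ 1-101 101-1✓
Round 2: -01-1 01-1- 010--
PIs = {-01-1, -1000, -1011, 0-000, 0-111, 00-00, 0010-, 01-1-, 010--, 1-101}
Coverage chart:
  m0: 0-000,00-00
  m4: 00-00,0010-
  m5: -01-1,0010-
  m7: -01-1,0-111
  m8: -1000,0-000,010--
  m9: 010-- ←essential
  m10: 01-1-,010--
  m11: -1011,01-1-,010--
  m14: 01-1- ←essential
  m21: -01-1,1-101
  m23: -01-1 ←essential
  m24: -1000 ←essential
  m27: -1011 ←essential
  m29: 1-101 ←essential
Essential: -01-1, -1000, -1011, 01-1-, 010--, 1-101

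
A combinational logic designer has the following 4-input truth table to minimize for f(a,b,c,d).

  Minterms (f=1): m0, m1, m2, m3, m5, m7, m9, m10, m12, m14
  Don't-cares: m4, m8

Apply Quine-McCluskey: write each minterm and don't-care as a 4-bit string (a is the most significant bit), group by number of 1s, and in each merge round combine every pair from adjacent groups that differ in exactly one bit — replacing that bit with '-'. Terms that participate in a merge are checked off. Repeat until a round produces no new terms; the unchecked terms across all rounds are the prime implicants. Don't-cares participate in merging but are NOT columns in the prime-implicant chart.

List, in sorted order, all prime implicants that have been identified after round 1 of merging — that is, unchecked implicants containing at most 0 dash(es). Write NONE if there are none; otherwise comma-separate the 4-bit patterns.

Round 0: 0000✓ 0001✓ 0010✓ 0011✓ 0100✓ 0101✓ 0111✓ 1000✓ 1001✓ 1010✓ 1100✓ 1110✓
Round 1: -000✓ -001✓ -010✓ -100✓ 0-00✓ 0-01✓ 0-11✓ 00-0✓ 00-1✓ 000-✓ 001-✓ 01-1✓ 010-✓ 1-00✓ 1-10✓ 10-0✓ 100-✓ 11-0✓
Round 2: --00 -0-0 -00- 0--1 0-0- 00-- 1--0
PIs = {--00, -0-0, -00-, 0--1, 0-0-, 00--, 1--0}

NONE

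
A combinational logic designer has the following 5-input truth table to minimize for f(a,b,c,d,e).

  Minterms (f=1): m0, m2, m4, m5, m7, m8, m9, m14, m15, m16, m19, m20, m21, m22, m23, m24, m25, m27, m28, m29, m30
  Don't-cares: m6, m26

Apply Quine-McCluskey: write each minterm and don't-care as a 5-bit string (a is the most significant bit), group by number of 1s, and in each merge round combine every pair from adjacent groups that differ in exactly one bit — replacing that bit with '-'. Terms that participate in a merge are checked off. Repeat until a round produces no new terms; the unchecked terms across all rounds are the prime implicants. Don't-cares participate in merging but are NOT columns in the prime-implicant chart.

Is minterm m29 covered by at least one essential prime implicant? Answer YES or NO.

NO

[col 0] 00000*, 00010*, 00100*, 00101*, 00110*, 00111*, 01000*, 01001*, 01110*, 01111*, 10000*, 10011*, 10100*, 10101*, 10110*, 10111*, 11000*, 11001*, 11010*, 11011*, 11100*, 11101*, 11110*
[col 1] -0000*, -0100*, -0101*, -0110*, -0111*, -1000*, -1001*, -1110*, 0-000*, 0-110*, 0-111*, 00-00*, 00-10*, 000-0*, 001-0*, 001-1*, 0010-*, 0011-*, 0100-*, 0111-*, 1-000*, 1-011, 1-100*, 1-101*, 1-110*, 10-00*, 10-11, 101-0*, 101-1*, 1010-*, 1011-*, 11-00*, 11-01*, 11-10*, 110-0*, 110-1*, 1100-*, 1101-*, 111-0*, 1110-*
[col 2] --000, --110, -0-00, -01-0*, -01-1*, -010-*, -011-*, -100-, 0-11-, 00--0, 001--*, 1--00, 1-1-0, 1-10-, 101--*, 11--0, 11-0-, 110--
[col 3] -01--
Prime implicants: --000, --110, -0-00, -01--, -100-, 0-11-, 00--0, 1--00, 1-011, 1-1-0, 1-10-, 10-11, 11--0, 11-0-, 110--
PI chart (minterm → PIs covering it):
  0 | --000,-0-00,00--0
  2 | 00--0  (sole → essential)
  4 | -0-00,-01--,00--0
  5 | -01--  (sole → essential)
  7 | -01--,0-11-
  8 | --000,-100-
  9 | -100-  (sole → essential)
  14 | --110,0-11-
  15 | 0-11-  (sole → essential)
  16 | --000,-0-00,1--00
  19 | 1-011,10-11
  20 | -0-00,-01--,1--00,1-1-0,1-10-
  21 | -01--,1-10-
  22 | --110,-01--,1-1-0
  23 | -01--,10-11
  24 | --000,-100-,1--00,11--0,11-0-,110--
  25 | -100-,11-0-,110--
  27 | 1-011,110--
  28 | 1--00,1-1-0,1-10-,11--0,11-0-
  29 | 1-10-,11-0-
  30 | --110,1-1-0,11--0
Essential prime implicants: -01--, -100-, 0-11-, 00--0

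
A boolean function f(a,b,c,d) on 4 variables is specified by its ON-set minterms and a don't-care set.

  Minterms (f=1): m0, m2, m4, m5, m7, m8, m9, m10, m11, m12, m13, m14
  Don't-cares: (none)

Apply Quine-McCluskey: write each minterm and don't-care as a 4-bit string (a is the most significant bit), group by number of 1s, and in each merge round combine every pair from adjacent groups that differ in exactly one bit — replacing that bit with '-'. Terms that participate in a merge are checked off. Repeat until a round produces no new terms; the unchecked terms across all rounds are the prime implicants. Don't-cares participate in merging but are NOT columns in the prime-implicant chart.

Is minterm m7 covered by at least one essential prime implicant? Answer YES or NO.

YES

[col 0] 0000*, 0010*, 0100*, 0101*, 0111*, 1000*, 1001*, 1010*, 1011*, 1100*, 1101*, 1110*
[col 1] -000*, -010*, -100*, -101*, 0-00*, 00-0*, 01-1, 010-*, 1-00*, 1-01*, 1-10*, 10-0*, 10-1*, 100-*, 101-*, 11-0*, 110-*
[col 2] --00, -0-0, -10-, 1--0, 1-0-, 10--
Prime implicants: --00, -0-0, -10-, 01-1, 1--0, 1-0-, 10--
PI chart (minterm → PIs covering it):
  0 | --00,-0-0
  2 | -0-0  (sole → essential)
  4 | --00,-10-
  5 | -10-,01-1
  7 | 01-1  (sole → essential)
  8 | --00,-0-0,1--0,1-0-,10--
  9 | 1-0-,10--
  10 | -0-0,1--0,10--
  11 | 10--  (sole → essential)
  12 | --00,-10-,1--0,1-0-
  13 | -10-,1-0-
  14 | 1--0  (sole → essential)
Essential prime implicants: -0-0, 01-1, 1--0, 10--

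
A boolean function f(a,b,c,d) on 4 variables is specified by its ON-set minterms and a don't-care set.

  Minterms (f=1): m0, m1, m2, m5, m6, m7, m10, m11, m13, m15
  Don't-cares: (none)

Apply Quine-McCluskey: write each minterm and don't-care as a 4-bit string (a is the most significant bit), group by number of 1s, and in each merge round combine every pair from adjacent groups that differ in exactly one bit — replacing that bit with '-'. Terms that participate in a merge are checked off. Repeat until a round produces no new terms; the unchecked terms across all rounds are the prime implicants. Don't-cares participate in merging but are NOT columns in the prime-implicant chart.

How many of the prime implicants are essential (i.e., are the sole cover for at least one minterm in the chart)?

1

[col 0] 0000*, 0001*, 0010*, 0101*, 0110*, 0111*, 1010*, 1011*, 1101*, 1111*
[col 1] -010, -101*, -111*, 0-01, 0-10, 00-0, 000-, 01-1*, 011-, 1-11, 101-, 11-1*
[col 2] -1-1
Prime implicants: -010, -1-1, 0-01, 0-10, 00-0, 000-, 011-, 1-11, 101-
PI chart (minterm → PIs covering it):
  0 | 00-0,000-
  1 | 0-01,000-
  2 | -010,0-10,00-0
  5 | -1-1,0-01
  6 | 0-10,011-
  7 | -1-1,011-
  10 | -010,101-
  11 | 1-11,101-
  13 | -1-1  (sole → essential)
  15 | -1-1,1-11
Essential prime implicants: -1-1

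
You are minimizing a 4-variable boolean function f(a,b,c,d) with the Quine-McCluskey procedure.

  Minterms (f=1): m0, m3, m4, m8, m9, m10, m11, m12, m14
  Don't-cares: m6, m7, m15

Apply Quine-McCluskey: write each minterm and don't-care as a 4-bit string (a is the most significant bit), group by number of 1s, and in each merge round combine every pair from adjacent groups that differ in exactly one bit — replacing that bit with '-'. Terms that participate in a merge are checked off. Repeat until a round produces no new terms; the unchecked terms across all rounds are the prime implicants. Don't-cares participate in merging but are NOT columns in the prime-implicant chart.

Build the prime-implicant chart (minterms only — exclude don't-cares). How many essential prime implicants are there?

[col 0] 0000*, 0011*, 0100*, 0110*, 0111*, 1000*, 1001*, 1010*, 1011*, 1100*, 1110*, 1111*
[col 1] -000*, -011*, -100*, -110*, -111*, 0-00*, 0-11*, 01-0*, 011-*, 1-00*, 1-10*, 1-11*, 10-0*, 10-1*, 100-*, 101-*, 11-0*, 111-*
[col 2] --00, --11, -1-0, -11-, 1--0, 1-1-, 10--
Prime implicants: --00, --11, -1-0, -11-, 1--0, 1-1-, 10--
PI chart (minterm → PIs covering it):
  0 | --00  (sole → essential)
  3 | --11  (sole → essential)
  4 | --00,-1-0
  8 | --00,1--0,10--
  9 | 10--  (sole → essential)
  10 | 1--0,1-1-,10--
  11 | --11,1-1-,10--
  12 | --00,-1-0,1--0
  14 | -1-0,-11-,1--0,1-1-
Essential prime implicants: --00, --11, 10--

3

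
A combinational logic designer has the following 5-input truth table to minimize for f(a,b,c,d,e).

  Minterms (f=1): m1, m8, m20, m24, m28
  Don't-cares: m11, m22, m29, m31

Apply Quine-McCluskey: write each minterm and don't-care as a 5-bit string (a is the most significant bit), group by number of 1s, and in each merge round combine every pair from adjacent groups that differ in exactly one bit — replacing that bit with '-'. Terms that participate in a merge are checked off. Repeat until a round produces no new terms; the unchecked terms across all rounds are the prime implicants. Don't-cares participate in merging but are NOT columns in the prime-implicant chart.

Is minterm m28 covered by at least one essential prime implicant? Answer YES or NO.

[col 0] 00001, 01000*, 01011, 10100*, 10110*, 11000*, 11100*, 11101*, 11111*
[col 1] -1000, 1-100, 101-0, 11-00, 111-1, 1110-
Prime implicants: -1000, 00001, 01011, 1-100, 101-0, 11-00, 111-1, 1110-
PI chart (minterm → PIs covering it):
  1 | 00001  (sole → essential)
  8 | -1000  (sole → essential)
  20 | 1-100,101-0
  24 | -1000,11-00
  28 | 1-100,11-00,1110-
Essential prime implicants: -1000, 00001

NO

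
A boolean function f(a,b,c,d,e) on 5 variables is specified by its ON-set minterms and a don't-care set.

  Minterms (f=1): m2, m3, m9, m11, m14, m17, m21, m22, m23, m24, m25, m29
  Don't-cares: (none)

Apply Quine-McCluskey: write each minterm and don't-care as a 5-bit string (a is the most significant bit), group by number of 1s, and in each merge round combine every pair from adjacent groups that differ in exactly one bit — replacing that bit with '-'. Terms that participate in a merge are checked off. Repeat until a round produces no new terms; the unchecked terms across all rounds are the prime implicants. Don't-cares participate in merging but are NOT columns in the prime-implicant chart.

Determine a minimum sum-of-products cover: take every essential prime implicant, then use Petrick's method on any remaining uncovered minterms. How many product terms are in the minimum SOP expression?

6

Round 0: 00010✓ 00011✓ 01001✓ 01011✓ 01110 10001✓ 10101✓ 10110✓ 10111✓ 11000✓ 11001✓ 11101✓
Round 1: -1001 0-011 0001- 010-1 1-001✓ 1-101✓ 10-01✓ 101-1 1011- 11-01✓ 1100-
Round 2: 1--01
PIs = {-1001, 0-011, 0001-, 010-1, 01110, 1--01, 101-1, 1011-, 1100-}
Coverage chart:
  m2: 0001- ←essential
  m3: 0-011,0001-
  m9: -1001,010-1
  m11: 0-011,010-1
  m14: 01110 ←essential
  m17: 1--01 ←essential
  m21: 1--01,101-1
  m22: 1011- ←essential
  m23: 101-1,1011-
  m24: 1100- ←essential
  m25: -1001,1--01,1100-
  m29: 1--01 ←essential
Essential: 0001-, 01110, 1--01, 1011-, 1100-
Petrick residual → 010-1
Min cover (6 terms): a'b'c'd + a'bc'e + a'bcde' + ad'e + ab'cd + abc'd'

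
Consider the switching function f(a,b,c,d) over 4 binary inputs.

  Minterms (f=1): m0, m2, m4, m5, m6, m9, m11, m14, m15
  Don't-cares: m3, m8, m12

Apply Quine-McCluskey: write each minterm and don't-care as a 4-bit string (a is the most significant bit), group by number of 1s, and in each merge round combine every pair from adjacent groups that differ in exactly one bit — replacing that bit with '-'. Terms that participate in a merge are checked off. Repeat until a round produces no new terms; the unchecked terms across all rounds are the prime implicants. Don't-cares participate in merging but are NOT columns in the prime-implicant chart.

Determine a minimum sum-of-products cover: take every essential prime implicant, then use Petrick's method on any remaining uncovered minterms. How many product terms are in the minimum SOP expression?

4

Round 0: 0000✓ 0010✓ 0011✓ 0100✓ 0101✓ 0110✓ 1000✓ 1001✓ 1011✓ 1100✓ 1110✓ 1111✓
Round 1: -000✓ -011 -100✓ -110✓ 0-00✓ 0-10✓ 00-0✓ 001- 01-0✓ 010- 1-00✓ 1-11 10-1 100- 11-0✓ 111-
Round 2: --00 -1-0 0--0
PIs = {--00, -011, -1-0, 0--0, 001-, 010-, 1-11, 10-1, 100-, 111-}
Coverage chart:
  m0: --00,0--0
  m2: 0--0,001-
  m4: --00,-1-0,0--0,010-
  m5: 010- ←essential
  m6: -1-0,0--0
  m9: 10-1,100-
  m11: -011,1-11,10-1
  m14: -1-0,111-
  m15: 1-11,111-
Essential: 010-
Petrick residual → 0--0, 10-1, 111-
Min cover (4 terms): a'd' + a'bc' + ab'd + abc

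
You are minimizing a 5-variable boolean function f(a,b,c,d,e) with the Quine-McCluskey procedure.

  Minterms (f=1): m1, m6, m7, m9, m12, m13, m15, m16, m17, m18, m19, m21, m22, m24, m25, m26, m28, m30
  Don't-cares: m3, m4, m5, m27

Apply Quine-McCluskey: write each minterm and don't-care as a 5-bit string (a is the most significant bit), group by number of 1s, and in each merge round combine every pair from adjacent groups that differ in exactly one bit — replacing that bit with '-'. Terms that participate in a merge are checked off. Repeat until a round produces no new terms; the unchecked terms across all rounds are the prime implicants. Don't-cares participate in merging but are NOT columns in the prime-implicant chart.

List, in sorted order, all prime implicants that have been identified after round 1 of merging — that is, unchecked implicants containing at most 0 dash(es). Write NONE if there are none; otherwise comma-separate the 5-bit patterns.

NONE

[col 0] 00001*, 00011*, 00100*, 00101*, 00110*, 00111*, 01001*, 01100*, 01101*, 01111*, 10000*, 10001*, 10010*, 10011*, 10101*, 10110*, 11000*, 11001*, 11010*, 11011*, 11100*, 11110*
[col 1] -0001*, -0011*, -0101*, -0110, -1001*, -1100, 0-001*, 0-100*, 0-101*, 0-111*, 00-01*, 00-11*, 000-1*, 001-0*, 001-1*, 0010-*, 0011-*, 01-01*, 011-1*, 0110-*, 1-000*, 1-001*, 1-010*, 1-011*, 1-110*, 10-01*, 10-10*, 100-0*, 100-1*, 1000-*, 1001-*, 11-00*, 11-10*, 110-0*, 110-1*, 1100-*, 1101-*, 111-0*
[col 2] --001, -0-01, -00-1, 0--01, 0-1-1, 0-10-, 00--1, 001--, 1--10, 1-0-0*, 1-0-1*, 1-00-*, 1-01-*, 100--*, 11--0, 110--*
[col 3] 1-0--
Prime implicants: --001, -0-01, -00-1, -0110, -1100, 0--01, 0-1-1, 0-10-, 00--1, 001--, 1--10, 1-0--, 11--0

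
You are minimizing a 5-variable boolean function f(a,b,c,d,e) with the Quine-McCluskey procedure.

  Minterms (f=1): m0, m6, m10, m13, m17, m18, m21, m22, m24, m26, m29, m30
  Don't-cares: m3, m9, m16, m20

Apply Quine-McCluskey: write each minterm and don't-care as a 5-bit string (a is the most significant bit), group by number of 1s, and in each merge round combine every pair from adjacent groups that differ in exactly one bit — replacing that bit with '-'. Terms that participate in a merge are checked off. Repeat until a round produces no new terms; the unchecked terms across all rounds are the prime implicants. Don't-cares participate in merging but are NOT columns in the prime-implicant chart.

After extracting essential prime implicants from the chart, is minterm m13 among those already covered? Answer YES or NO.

size-2^0 implicants → 00000(✓)  00011  00110(✓)  01001(✓)  01010(✓)  01101(✓)  10000(✓)  10001(✓)  10010(✓)  10100(✓)  10101(✓)  10110(✓)  11000(✓)  11010(✓)  11101(✓)  11110(✓)
size-2^1 implicants → -0000  -0110  -1010  -1101  01-01  1-000(✓)  1-010(✓)  1-101  1-110(✓)  10-00(✓)  10-01(✓)  10-10(✓)  100-0(✓)  1000-(✓)  101-0(✓)  1010-(✓)  11-10(✓)  110-0(✓)
size-2^2 implicants → 1--10  1-0-0  10--0  10-0-
Unchecked terms (primes): -0000, -0110, -1010, -1101, 00011, 01-01, 1--10, 1-0-0, 1-101, 10--0, 10-0-
Minterm coverage:
  m0 ⊆ -0000 [E]
  m6 ⊆ -0110 [E]
  m10 ⊆ -1010 [E]
  m13 ⊆ -1101,01-01
  m17 ⊆ 10-0- [E]
  m18 ⊆ 1--10,1-0-0,10--0
  m21 ⊆ 1-101,10-0-
  m22 ⊆ -0110,1--10,10--0
  m24 ⊆ 1-0-0 [E]
  m26 ⊆ -1010,1--10,1-0-0
  m29 ⊆ -1101,1-101
  m30 ⊆ 1--10 [E]
E = {-0000, -0110, -1010, 1--10, 1-0-0, 10-0-}

NO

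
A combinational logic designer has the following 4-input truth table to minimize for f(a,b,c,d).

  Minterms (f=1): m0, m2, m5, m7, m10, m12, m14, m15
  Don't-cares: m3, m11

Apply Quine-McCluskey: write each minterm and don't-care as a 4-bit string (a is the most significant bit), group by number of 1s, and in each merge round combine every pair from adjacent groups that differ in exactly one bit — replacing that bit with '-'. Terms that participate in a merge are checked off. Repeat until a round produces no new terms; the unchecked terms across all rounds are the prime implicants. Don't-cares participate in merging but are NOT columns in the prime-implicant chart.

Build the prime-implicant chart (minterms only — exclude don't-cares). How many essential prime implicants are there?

3

Round 0: 0000✓ 0010✓ 0011✓ 0101✓ 0111✓ 1010✓ 1011✓ 1100✓ 1110✓ 1111✓
Round 1: -010✓ -011✓ -111✓ 0-11✓ 00-0 001-✓ 01-1 1-10✓ 1-11✓ 101-✓ 11-0 111-✓
Round 2: --11 -01- 1-1-
PIs = {--11, -01-, 00-0, 01-1, 1-1-, 11-0}
Coverage chart:
  m0: 00-0 ←essential
  m2: -01-,00-0
  m5: 01-1 ←essential
  m7: --11,01-1
  m10: -01-,1-1-
  m12: 11-0 ←essential
  m14: 1-1-,11-0
  m15: --11,1-1-
Essential: 00-0, 01-1, 11-0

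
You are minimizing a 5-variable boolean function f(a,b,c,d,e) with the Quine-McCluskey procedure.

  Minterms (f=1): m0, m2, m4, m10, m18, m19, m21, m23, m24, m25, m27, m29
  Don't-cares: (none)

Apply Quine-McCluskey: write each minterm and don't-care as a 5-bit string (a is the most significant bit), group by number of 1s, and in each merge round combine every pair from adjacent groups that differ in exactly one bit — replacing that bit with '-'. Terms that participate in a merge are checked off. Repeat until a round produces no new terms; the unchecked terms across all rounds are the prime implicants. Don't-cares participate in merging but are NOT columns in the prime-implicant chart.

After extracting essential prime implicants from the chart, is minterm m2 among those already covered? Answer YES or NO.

YES

Round 0: 00000✓ 00010✓ 00100✓ 01010✓ 10010✓ 10011✓ 10101✓ 10111✓ 11000✓ 11001✓ 11011✓ 11101✓
Round 1: -0010 0-010 00-00 000-0 1-011 1-101 10-11 1001- 101-1 11-01 110-1 1100-
PIs = {-0010, 0-010, 00-00, 000-0, 1-011, 1-101, 10-11, 1001-, 101-1, 11-01, 110-1, 1100-}
Coverage chart:
  m0: 00-00,000-0
  m2: -0010,0-010,000-0
  m4: 00-00 ←essential
  m10: 0-010 ←essential
  m18: -0010,1001-
  m19: 1-011,10-11,1001-
  m21: 1-101,101-1
  m23: 10-11,101-1
  m24: 1100- ←essential
  m25: 11-01,110-1,1100-
  m27: 1-011,110-1
  m29: 1-101,11-01
Essential: 0-010, 00-00, 1100-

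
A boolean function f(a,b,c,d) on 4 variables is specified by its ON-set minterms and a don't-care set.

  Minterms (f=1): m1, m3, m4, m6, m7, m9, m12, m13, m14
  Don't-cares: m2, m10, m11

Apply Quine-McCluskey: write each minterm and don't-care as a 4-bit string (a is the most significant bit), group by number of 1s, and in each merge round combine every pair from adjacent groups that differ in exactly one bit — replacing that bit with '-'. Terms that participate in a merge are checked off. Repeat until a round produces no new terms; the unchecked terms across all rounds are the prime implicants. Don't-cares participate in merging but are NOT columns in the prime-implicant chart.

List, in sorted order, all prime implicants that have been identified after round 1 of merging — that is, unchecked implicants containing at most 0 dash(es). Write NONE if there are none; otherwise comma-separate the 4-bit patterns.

NONE

size-2^0 implicants → 0001(✓)  0010(✓)  0011(✓)  0100(✓)  0110(✓)  0111(✓)  1001(✓)  1010(✓)  1011(✓)  1100(✓)  1101(✓)  1110(✓)
size-2^1 implicants → -001(✓)  -010(✓)  -011(✓)  -100(✓)  -110(✓)  0-10(✓)  0-11(✓)  00-1(✓)  001-(✓)  01-0(✓)  011-(✓)  1-01  1-10(✓)  10-1(✓)  101-(✓)  11-0(✓)  110-
size-2^2 implicants → --10  -0-1  -01-  -1-0  0-1-
Unchecked terms (primes): --10, -0-1, -01-, -1-0, 0-1-, 1-01, 110-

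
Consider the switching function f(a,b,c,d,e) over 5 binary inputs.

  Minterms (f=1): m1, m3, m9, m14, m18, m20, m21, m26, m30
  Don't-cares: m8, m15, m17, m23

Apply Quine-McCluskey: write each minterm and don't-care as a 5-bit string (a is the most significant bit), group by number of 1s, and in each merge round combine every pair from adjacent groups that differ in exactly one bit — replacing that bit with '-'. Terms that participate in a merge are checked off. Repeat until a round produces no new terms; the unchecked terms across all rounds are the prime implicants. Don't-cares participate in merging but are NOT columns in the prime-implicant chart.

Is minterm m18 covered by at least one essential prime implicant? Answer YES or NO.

YES

Round 0: 00001✓ 00011✓ 01000✓ 01001✓ 01110✓ 01111✓ 10001✓ 10010✓ 10100✓ 10101✓ 10111✓ 11010✓ 11110✓
Round 1: -0001 -1110 0-001 000-1 0100- 0111- 1-010 10-01 101-1 1010- 11-10
PIs = {-0001, -1110, 0-001, 000-1, 0100-, 0111-, 1-010, 10-01, 101-1, 1010-, 11-10}
Coverage chart:
  m1: -0001,0-001,000-1
  m3: 000-1 ←essential
  m9: 0-001,0100-
  m14: -1110,0111-
  m18: 1-010 ←essential
  m20: 1010- ←essential
  m21: 10-01,101-1,1010-
  m26: 1-010,11-10
  m30: -1110,11-10
Essential: 000-1, 1-010, 1010-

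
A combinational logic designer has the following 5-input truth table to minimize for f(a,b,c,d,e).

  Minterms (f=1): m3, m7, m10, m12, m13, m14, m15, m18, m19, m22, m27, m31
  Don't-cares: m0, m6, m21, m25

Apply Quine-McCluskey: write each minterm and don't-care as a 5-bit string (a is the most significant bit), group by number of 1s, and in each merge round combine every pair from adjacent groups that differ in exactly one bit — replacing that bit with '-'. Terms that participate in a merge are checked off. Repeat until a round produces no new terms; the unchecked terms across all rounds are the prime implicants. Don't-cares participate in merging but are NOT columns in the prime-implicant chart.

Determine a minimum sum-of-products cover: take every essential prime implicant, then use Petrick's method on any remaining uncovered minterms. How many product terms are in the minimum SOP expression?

Round 0: 00000 00011✓ 00110✓ 00111✓ 01010✓ 01100✓ 01101✓ 01110✓ 01111✓ 10010✓ 10011✓ 10101 10110✓ 11001✓ 11011✓ 11111✓
Round 1: -0011 -0110 -1111 0-110✓ 0-111✓ 00-11 0011-✓ 01-10 011-0✓ 011-1✓ 0110-✓ 0111-✓ 1-011 10-10 1001- 11-11 110-1
Round 2: 0-11- 011--
PIs = {-0011, -0110, -1111, 0-11-, 00-11, 00000, 01-10, 011--, 1-011, 10-10, 1001-, 10101, 11-11, 110-1}
Coverage chart:
  m3: -0011,00-11
  m7: 0-11-,00-11
  m10: 01-10 ←essential
  m12: 011-- ←essential
  m13: 011-- ←essential
  m14: 0-11-,01-10,011--
  m15: -1111,0-11-,011--
  m18: 10-10,1001-
  m19: -0011,1-011,1001-
  m22: -0110,10-10
  m27: 1-011,11-11,110-1
  m31: -1111,11-11
Essential: 01-10, 011--
Petrick residual → -0011, 0-11-, 10-10, 11-11
Min cover (6 terms): b'c'de + a'cd + a'bde' + a'bc + ab'de' + abde

6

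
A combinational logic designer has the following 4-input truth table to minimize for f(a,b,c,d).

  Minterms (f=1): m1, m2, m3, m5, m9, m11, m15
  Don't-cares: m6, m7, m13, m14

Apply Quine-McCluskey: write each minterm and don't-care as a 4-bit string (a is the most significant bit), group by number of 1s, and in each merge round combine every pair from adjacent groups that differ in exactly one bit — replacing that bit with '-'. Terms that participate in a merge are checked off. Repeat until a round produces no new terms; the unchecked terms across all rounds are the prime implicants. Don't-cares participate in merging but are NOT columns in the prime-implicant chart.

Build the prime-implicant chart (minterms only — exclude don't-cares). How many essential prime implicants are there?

size-2^0 implicants → 0001(✓)  0010(✓)  0011(✓)  0101(✓)  0110(✓)  0111(✓)  1001(✓)  1011(✓)  1101(✓)  1110(✓)  1111(✓)
size-2^1 implicants → -001(✓)  -011(✓)  -101(✓)  -110(✓)  -111(✓)  0-01(✓)  0-10(✓)  0-11(✓)  00-1(✓)  001-(✓)  01-1(✓)  011-(✓)  1-01(✓)  1-11(✓)  10-1(✓)  11-1(✓)  111-(✓)
size-2^2 implicants → --01(✓)  --11(✓)  -0-1(✓)  -1-1(✓)  -11-  0--1(✓)  0-1-  1--1(✓)
size-2^3 implicants → ---1
Unchecked terms (primes): ---1, -11-, 0-1-
Minterm coverage:
  m1 ⊆ ---1 [E]
  m2 ⊆ 0-1- [E]
  m3 ⊆ ---1,0-1-
  m5 ⊆ ---1 [E]
  m9 ⊆ ---1 [E]
  m11 ⊆ ---1 [E]
  m15 ⊆ ---1,-11-
E = {---1, 0-1-}

2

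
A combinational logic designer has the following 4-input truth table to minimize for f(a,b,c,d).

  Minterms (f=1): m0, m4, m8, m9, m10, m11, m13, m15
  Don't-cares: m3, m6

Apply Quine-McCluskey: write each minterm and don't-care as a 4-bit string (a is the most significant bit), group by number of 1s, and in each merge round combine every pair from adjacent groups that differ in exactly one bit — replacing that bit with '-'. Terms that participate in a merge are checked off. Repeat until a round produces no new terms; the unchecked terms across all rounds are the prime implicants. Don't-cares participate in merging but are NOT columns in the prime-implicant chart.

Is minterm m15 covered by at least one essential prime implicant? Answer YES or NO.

YES

size-2^0 implicants → 0000(✓)  0011(✓)  0100(✓)  0110(✓)  1000(✓)  1001(✓)  1010(✓)  1011(✓)  1101(✓)  1111(✓)
size-2^1 implicants → -000  -011  0-00  01-0  1-01(✓)  1-11(✓)  10-0(✓)  10-1(✓)  100-(✓)  101-(✓)  11-1(✓)
size-2^2 implicants → 1--1  10--
Unchecked terms (primes): -000, -011, 0-00, 01-0, 1--1, 10--
Minterm coverage:
  m0 ⊆ -000,0-00
  m4 ⊆ 0-00,01-0
  m8 ⊆ -000,10--
  m9 ⊆ 1--1,10--
  m10 ⊆ 10-- [E]
  m11 ⊆ -011,1--1,10--
  m13 ⊆ 1--1 [E]
  m15 ⊆ 1--1 [E]
E = {1--1, 10--}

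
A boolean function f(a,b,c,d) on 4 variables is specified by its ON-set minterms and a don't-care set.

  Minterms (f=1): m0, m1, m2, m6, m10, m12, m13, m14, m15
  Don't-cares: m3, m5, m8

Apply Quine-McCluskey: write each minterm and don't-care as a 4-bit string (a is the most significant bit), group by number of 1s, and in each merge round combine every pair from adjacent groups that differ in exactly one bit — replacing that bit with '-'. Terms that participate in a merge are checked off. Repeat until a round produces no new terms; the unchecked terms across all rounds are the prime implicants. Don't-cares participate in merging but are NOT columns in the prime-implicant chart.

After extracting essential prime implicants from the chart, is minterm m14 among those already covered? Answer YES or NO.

YES

size-2^0 implicants → 0000(✓)  0001(✓)  0010(✓)  0011(✓)  0101(✓)  0110(✓)  1000(✓)  1010(✓)  1100(✓)  1101(✓)  1110(✓)  1111(✓)
size-2^1 implicants → -000(✓)  -010(✓)  -101  -110(✓)  0-01  0-10(✓)  00-0(✓)  00-1(✓)  000-(✓)  001-(✓)  1-00(✓)  1-10(✓)  10-0(✓)  11-0(✓)  11-1(✓)  110-(✓)  111-(✓)
size-2^2 implicants → --10  -0-0  00--  1--0  11--
Unchecked terms (primes): --10, -0-0, -101, 0-01, 00--, 1--0, 11--
Minterm coverage:
  m0 ⊆ -0-0,00--
  m1 ⊆ 0-01,00--
  m2 ⊆ --10,-0-0,00--
  m6 ⊆ --10 [E]
  m10 ⊆ --10,-0-0,1--0
  m12 ⊆ 1--0,11--
  m13 ⊆ -101,11--
  m14 ⊆ --10,1--0,11--
  m15 ⊆ 11-- [E]
E = {--10, 11--}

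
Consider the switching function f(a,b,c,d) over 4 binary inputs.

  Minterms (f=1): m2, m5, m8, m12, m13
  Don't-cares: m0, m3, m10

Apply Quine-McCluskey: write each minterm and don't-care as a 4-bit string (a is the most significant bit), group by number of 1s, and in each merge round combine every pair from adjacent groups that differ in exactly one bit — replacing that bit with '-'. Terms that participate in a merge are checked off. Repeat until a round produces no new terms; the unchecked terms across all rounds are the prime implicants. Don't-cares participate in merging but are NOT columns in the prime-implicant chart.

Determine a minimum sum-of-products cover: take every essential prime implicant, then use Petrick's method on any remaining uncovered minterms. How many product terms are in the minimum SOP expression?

3

size-2^0 implicants → 0000(✓)  0010(✓)  0011(✓)  0101(✓)  1000(✓)  1010(✓)  1100(✓)  1101(✓)
size-2^1 implicants → -000(✓)  -010(✓)  -101  00-0(✓)  001-  1-00  10-0(✓)  110-
size-2^2 implicants → -0-0
Unchecked terms (primes): -0-0, -101, 001-, 1-00, 110-
Minterm coverage:
  m2 ⊆ -0-0,001-
  m5 ⊆ -101 [E]
  m8 ⊆ -0-0,1-00
  m12 ⊆ 1-00,110-
  m13 ⊆ -101,110-
E = {-101}
Petrick residual → -0-0, 1-00
Cover = b'd' + bc'd + ac'd'  |cover|=3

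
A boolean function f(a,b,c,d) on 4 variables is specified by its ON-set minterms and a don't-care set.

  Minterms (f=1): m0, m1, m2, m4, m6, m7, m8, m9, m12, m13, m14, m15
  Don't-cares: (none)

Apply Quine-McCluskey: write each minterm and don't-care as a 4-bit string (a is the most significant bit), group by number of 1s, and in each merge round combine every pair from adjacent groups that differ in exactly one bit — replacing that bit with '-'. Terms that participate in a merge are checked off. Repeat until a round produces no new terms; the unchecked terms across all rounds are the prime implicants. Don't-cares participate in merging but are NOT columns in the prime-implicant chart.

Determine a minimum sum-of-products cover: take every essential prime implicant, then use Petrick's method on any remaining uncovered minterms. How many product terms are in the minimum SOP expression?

Round 0: 0000✓ 0001✓ 0010✓ 0100✓ 0110✓ 0111✓ 1000✓ 1001✓ 1100✓ 1101✓ 1110✓ 1111✓
Round 1: -000✓ -001✓ -100✓ -110✓ -111✓ 0-00✓ 0-10✓ 00-0✓ 000-✓ 01-0✓ 011-✓ 1-00✓ 1-01✓ 100-✓ 11-0✓ 11-1✓ 110-✓ 111-✓
Round 2: --00 -00- -1-0 -11- 0--0 1-0- 11--
PIs = {--00, -00-, -1-0, -11-, 0--0, 1-0-, 11--}
Coverage chart:
  m0: --00,-00-,0--0
  m1: -00- ←essential
  m2: 0--0 ←essential
  m4: --00,-1-0,0--0
  m6: -1-0,-11-,0--0
  m7: -11- ←essential
  m8: --00,-00-,1-0-
  m9: -00-,1-0-
  m12: --00,-1-0,1-0-,11--
  m13: 1-0-,11--
  m14: -1-0,-11-,11--
  m15: -11-,11--
Essential: -00-, -11-, 0--0
Petrick residual → 1-0-
Min cover (4 terms): b'c' + bc + a'd' + ac'

4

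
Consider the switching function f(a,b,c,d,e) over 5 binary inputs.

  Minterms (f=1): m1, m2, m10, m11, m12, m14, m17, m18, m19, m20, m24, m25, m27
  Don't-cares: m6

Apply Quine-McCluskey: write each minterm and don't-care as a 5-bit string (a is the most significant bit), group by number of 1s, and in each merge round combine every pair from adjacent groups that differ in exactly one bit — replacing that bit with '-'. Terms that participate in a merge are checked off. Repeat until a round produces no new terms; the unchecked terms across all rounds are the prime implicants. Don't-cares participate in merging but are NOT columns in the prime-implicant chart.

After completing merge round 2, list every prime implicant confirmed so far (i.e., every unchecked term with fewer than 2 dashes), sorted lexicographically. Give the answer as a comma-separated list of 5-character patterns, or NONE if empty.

-0001, -0010, -1011, 0101-, 011-0, 1001-, 10100, 1100-

Round 0: 00001✓ 00010✓ 00110✓ 01010✓ 01011✓ 01100✓ 01110✓ 10001✓ 10010✓ 10011✓ 10100 11000✓ 11001✓ 11011✓
Round 1: -0001 -0010 -1011 0-010✓ 0-110✓ 00-10✓ 01-10✓ 0101- 011-0 1-001✓ 1-011✓ 100-1✓ 1001- 110-1✓ 1100-
Round 2: 0--10 1-0-1
PIs = {-0001, -0010, -1011, 0--10, 0101-, 011-0, 1-0-1, 1001-, 10100, 1100-}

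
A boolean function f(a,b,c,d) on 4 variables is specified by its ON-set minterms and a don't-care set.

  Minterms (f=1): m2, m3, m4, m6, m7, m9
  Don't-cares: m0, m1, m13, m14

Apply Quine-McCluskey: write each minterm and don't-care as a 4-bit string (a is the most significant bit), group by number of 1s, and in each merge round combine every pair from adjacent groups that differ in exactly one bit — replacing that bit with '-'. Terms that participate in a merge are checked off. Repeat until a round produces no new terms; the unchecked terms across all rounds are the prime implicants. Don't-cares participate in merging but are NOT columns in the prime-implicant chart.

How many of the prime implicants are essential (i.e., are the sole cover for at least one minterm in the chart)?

Round 0: 0000✓ 0001✓ 0010✓ 0011✓ 0100✓ 0110✓ 0111✓ 1001✓ 1101✓ 1110✓
Round 1: -001 -110 0-00✓ 0-10✓ 0-11✓ 00-0✓ 00-1✓ 000-✓ 001-✓ 01-0✓ 011-✓ 1-01
Round 2: 0--0 0-1- 00--
PIs = {-001, -110, 0--0, 0-1-, 00--, 1-01}
Coverage chart:
  m2: 0--0,0-1-,00--
  m3: 0-1-,00--
  m4: 0--0 ←essential
  m6: -110,0--0,0-1-
  m7: 0-1- ←essential
  m9: -001,1-01
Essential: 0--0, 0-1-

2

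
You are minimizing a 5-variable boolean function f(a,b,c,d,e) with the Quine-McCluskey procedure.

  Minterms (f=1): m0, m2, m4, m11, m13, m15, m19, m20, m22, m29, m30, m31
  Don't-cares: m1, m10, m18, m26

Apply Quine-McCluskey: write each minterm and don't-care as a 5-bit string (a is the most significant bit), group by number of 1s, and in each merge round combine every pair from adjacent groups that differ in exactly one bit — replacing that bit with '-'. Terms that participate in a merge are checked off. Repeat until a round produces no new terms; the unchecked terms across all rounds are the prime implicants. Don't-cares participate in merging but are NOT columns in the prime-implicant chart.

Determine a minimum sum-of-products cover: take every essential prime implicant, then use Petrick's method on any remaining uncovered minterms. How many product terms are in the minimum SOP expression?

6

[col 0] 00000*, 00001*, 00010*, 00100*, 01010*, 01011*, 01101*, 01111*, 10010*, 10011*, 10100*, 10110*, 11010*, 11101*, 11110*, 11111*
[col 1] -0010*, -0100, -1010*, -1101*, -1111*, 0-010*, 00-00, 000-0, 0000-, 01-11, 0101-, 011-1*, 1-010*, 1-110*, 10-10*, 1001-, 101-0, 11-10*, 111-1*, 1111-
[col 2] --010, -11-1, 1--10
Prime implicants: --010, -0100, -11-1, 00-00, 000-0, 0000-, 01-11, 0101-, 1--10, 1001-, 101-0, 1111-
PI chart (minterm → PIs covering it):
  0 | 00-00,000-0,0000-
  2 | --010,000-0
  4 | -0100,00-00
  11 | 01-11,0101-
  13 | -11-1  (sole → essential)
  15 | -11-1,01-11
  19 | 1001-  (sole → essential)
  20 | -0100,101-0
  22 | 1--10,101-0
  29 | -11-1  (sole → essential)
  30 | 1--10,1111-
  31 | -11-1,1111-
Essential prime implicants: -11-1, 1001-
Petrick residual → -0100, 000-0, 01-11, 1--10
Minimum SOP uses 6 PIs: b'cd'e' + bce + a'b'c'e' + a'bde + ade' + ab'c'd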